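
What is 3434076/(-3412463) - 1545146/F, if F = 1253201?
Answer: -9576341031874/4276502044063 ≈ -2.2393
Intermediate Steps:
3434076/(-3412463) - 1545146/F = 3434076/(-3412463) - 1545146/1253201 = 3434076*(-1/3412463) - 1545146*1/1253201 = -3434076/3412463 - 1545146/1253201 = -9576341031874/4276502044063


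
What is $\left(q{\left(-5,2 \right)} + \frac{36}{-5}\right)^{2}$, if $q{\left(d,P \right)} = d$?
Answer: $\frac{3721}{25} \approx 148.84$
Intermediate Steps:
$\left(q{\left(-5,2 \right)} + \frac{36}{-5}\right)^{2} = \left(-5 + \frac{36}{-5}\right)^{2} = \left(-5 + 36 \left(- \frac{1}{5}\right)\right)^{2} = \left(-5 - \frac{36}{5}\right)^{2} = \left(- \frac{61}{5}\right)^{2} = \frac{3721}{25}$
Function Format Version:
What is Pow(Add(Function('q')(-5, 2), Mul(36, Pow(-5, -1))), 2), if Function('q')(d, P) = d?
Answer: Rational(3721, 25) ≈ 148.84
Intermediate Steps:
Pow(Add(Function('q')(-5, 2), Mul(36, Pow(-5, -1))), 2) = Pow(Add(-5, Mul(36, Pow(-5, -1))), 2) = Pow(Add(-5, Mul(36, Rational(-1, 5))), 2) = Pow(Add(-5, Rational(-36, 5)), 2) = Pow(Rational(-61, 5), 2) = Rational(3721, 25)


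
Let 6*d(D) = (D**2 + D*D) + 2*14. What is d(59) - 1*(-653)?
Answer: 1818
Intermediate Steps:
d(D) = 14/3 + D**2/3 (d(D) = ((D**2 + D*D) + 2*14)/6 = ((D**2 + D**2) + 28)/6 = (2*D**2 + 28)/6 = (28 + 2*D**2)/6 = 14/3 + D**2/3)
d(59) - 1*(-653) = (14/3 + (1/3)*59**2) - 1*(-653) = (14/3 + (1/3)*3481) + 653 = (14/3 + 3481/3) + 653 = 1165 + 653 = 1818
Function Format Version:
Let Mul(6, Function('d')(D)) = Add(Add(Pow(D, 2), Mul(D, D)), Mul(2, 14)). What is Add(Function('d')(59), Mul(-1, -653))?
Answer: 1818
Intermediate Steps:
Function('d')(D) = Add(Rational(14, 3), Mul(Rational(1, 3), Pow(D, 2))) (Function('d')(D) = Mul(Rational(1, 6), Add(Add(Pow(D, 2), Mul(D, D)), Mul(2, 14))) = Mul(Rational(1, 6), Add(Add(Pow(D, 2), Pow(D, 2)), 28)) = Mul(Rational(1, 6), Add(Mul(2, Pow(D, 2)), 28)) = Mul(Rational(1, 6), Add(28, Mul(2, Pow(D, 2)))) = Add(Rational(14, 3), Mul(Rational(1, 3), Pow(D, 2))))
Add(Function('d')(59), Mul(-1, -653)) = Add(Add(Rational(14, 3), Mul(Rational(1, 3), Pow(59, 2))), Mul(-1, -653)) = Add(Add(Rational(14, 3), Mul(Rational(1, 3), 3481)), 653) = Add(Add(Rational(14, 3), Rational(3481, 3)), 653) = Add(1165, 653) = 1818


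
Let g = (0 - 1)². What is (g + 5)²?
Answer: 36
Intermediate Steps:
g = 1 (g = (-1)² = 1)
(g + 5)² = (1 + 5)² = 6² = 36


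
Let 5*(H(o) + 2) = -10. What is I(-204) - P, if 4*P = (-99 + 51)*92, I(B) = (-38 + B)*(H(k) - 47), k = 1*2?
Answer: 13446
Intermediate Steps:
k = 2
H(o) = -4 (H(o) = -2 + (⅕)*(-10) = -2 - 2 = -4)
I(B) = 1938 - 51*B (I(B) = (-38 + B)*(-4 - 47) = (-38 + B)*(-51) = 1938 - 51*B)
P = -1104 (P = ((-99 + 51)*92)/4 = (-48*92)/4 = (¼)*(-4416) = -1104)
I(-204) - P = (1938 - 51*(-204)) - 1*(-1104) = (1938 + 10404) + 1104 = 12342 + 1104 = 13446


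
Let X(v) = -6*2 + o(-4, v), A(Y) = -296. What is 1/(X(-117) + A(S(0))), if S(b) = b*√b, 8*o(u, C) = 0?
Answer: -1/308 ≈ -0.0032468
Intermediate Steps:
o(u, C) = 0 (o(u, C) = (⅛)*0 = 0)
S(b) = b^(3/2)
X(v) = -12 (X(v) = -6*2 + 0 = -12 + 0 = -12)
1/(X(-117) + A(S(0))) = 1/(-12 - 296) = 1/(-308) = -1/308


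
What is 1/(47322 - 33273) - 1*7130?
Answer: -100169369/14049 ≈ -7130.0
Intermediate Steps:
1/(47322 - 33273) - 1*7130 = 1/14049 - 7130 = -100169369/14049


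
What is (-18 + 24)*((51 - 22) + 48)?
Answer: 462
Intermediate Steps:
(-18 + 24)*((51 - 22) + 48) = 6*(29 + 48) = 6*77 = 462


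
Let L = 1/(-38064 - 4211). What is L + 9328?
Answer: 394341199/42275 ≈ 9328.0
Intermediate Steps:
L = -1/42275 (L = 1/(-42275) = -1/42275 ≈ -2.3655e-5)
L + 9328 = -1/42275 + 9328 = 394341199/42275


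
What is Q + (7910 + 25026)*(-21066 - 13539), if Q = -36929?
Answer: -1139787209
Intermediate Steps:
Q + (7910 + 25026)*(-21066 - 13539) = -36929 + (7910 + 25026)*(-21066 - 13539) = -36929 + 32936*(-34605) = -36929 - 1139750280 = -1139787209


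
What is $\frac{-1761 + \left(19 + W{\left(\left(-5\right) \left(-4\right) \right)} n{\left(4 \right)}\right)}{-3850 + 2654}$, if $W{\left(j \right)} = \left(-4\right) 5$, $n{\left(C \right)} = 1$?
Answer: $\frac{881}{598} \approx 1.4732$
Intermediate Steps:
$W{\left(j \right)} = -20$
$\frac{-1761 + \left(19 + W{\left(\left(-5\right) \left(-4\right) \right)} n{\left(4 \right)}\right)}{-3850 + 2654} = \frac{-1761 + \left(19 - 20\right)}{-3850 + 2654} = \frac{-1761 + \left(19 - 20\right)}{-1196} = \left(-1761 - 1\right) \left(- \frac{1}{1196}\right) = \left(-1762\right) \left(- \frac{1}{1196}\right) = \frac{881}{598}$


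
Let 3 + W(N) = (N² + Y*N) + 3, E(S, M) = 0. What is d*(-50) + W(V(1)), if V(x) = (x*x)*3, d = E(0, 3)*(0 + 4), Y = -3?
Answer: 0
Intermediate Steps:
d = 0 (d = 0*(0 + 4) = 0*4 = 0)
V(x) = 3*x² (V(x) = x²*3 = 3*x²)
W(N) = N² - 3*N (W(N) = -3 + ((N² - 3*N) + 3) = -3 + (3 + N² - 3*N) = N² - 3*N)
d*(-50) + W(V(1)) = 0*(-50) + (3*1²)*(-3 + 3*1²) = 0 + (3*1)*(-3 + 3*1) = 0 + 3*(-3 + 3) = 0 + 3*0 = 0 + 0 = 0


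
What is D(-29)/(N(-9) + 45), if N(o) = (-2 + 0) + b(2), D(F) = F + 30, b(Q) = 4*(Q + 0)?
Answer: 1/51 ≈ 0.019608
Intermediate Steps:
b(Q) = 4*Q
D(F) = 30 + F
N(o) = 6 (N(o) = (-2 + 0) + 4*2 = -2 + 8 = 6)
D(-29)/(N(-9) + 45) = (30 - 29)/(6 + 45) = 1/51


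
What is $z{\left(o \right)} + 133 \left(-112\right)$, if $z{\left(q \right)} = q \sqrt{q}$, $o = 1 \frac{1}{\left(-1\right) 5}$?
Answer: $-14896 - \frac{i \sqrt{5}}{25} \approx -14896.0 - 0.089443 i$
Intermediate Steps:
$o = - \frac{1}{5}$ ($o = 1 \frac{1}{-5} = 1 \left(- \frac{1}{5}\right) = - \frac{1}{5} \approx -0.2$)
$z{\left(q \right)} = q^{\frac{3}{2}}$
$z{\left(o \right)} + 133 \left(-112\right) = \left(- \frac{1}{5}\right)^{\frac{3}{2}} + 133 \left(-112\right) = - \frac{i \sqrt{5}}{25} - 14896 = -14896 - \frac{i \sqrt{5}}{25}$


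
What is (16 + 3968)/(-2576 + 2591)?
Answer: 1328/5 ≈ 265.60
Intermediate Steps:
(16 + 3968)/(-2576 + 2591) = 3984/15 = 3984*(1/15) = 1328/5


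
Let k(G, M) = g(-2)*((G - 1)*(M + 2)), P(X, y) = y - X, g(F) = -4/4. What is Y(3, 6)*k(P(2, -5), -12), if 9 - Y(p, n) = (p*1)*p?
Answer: 0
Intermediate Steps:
g(F) = -1 (g(F) = -4*¼ = -1)
Y(p, n) = 9 - p² (Y(p, n) = 9 - p*1*p = 9 - p*p = 9 - p²)
k(G, M) = -(-1 + G)*(2 + M) (k(G, M) = -(G - 1)*(M + 2) = -(-1 + G)*(2 + M))
Y(3, 6)*k(P(2, -5), -12) = (9 - 1*3²)*(2 - 12 - 2*(-5 - 1*2) - 1*(-5 - 1*2)*(-12)) = (9 - 1*9)*(2 - 12 - 2*(-5 - 2) - 1*(-5 - 2)*(-12)) = (9 - 9)*(2 - 12 - 2*(-7) - 1*(-7)*(-12)) = 0*(2 - 12 + 14 - 84) = 0*(-80) = 0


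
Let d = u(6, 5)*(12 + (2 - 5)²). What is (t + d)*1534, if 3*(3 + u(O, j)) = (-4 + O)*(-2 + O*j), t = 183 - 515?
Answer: -4602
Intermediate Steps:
t = -332
u(O, j) = -3 + (-4 + O)*(-2 + O*j)/3 (u(O, j) = -3 + ((-4 + O)*(-2 + O*j))/3 = -3 + (-4 + O)*(-2 + O*j)/3)
d = 329 (d = (-⅓ - ⅔*6 - 4/3*6*5 + (⅓)*5*6²)*(12 + (2 - 5)²) = (-⅓ - 4 - 40 + (⅓)*5*36)*(12 + (-3)²) = (-⅓ - 4 - 40 + 60)*(12 + 9) = (47/3)*21 = 329)
(t + d)*1534 = (-332 + 329)*1534 = -3*1534 = -4602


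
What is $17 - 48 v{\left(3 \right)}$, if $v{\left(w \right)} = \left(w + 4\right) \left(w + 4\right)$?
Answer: $-2335$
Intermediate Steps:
$v{\left(w \right)} = \left(4 + w\right)^{2}$ ($v{\left(w \right)} = \left(4 + w\right) \left(4 + w\right) = \left(4 + w\right)^{2}$)
$17 - 48 v{\left(3 \right)} = 17 - 48 \left(4 + 3\right)^{2} = 17 - 48 \cdot 7^{2} = 17 - 2352 = -2335$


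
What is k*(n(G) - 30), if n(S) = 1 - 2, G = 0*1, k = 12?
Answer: -372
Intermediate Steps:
G = 0
n(S) = -1
k*(n(G) - 30) = 12*(-1 - 30) = 12*(-31) = -372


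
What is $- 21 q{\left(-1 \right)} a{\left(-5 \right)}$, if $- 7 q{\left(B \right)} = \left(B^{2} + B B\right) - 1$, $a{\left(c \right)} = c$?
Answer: $-15$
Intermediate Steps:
$q{\left(B \right)} = \frac{1}{7} - \frac{2 B^{2}}{7}$ ($q{\left(B \right)} = - \frac{\left(B^{2} + B B\right) - 1}{7} = - \frac{\left(B^{2} + B^{2}\right) - 1}{7} = - \frac{2 B^{2} - 1}{7} = - \frac{-1 + 2 B^{2}}{7} = \frac{1}{7} - \frac{2 B^{2}}{7}$)
$- 21 q{\left(-1 \right)} a{\left(-5 \right)} = - 21 \left(\frac{1}{7} - \frac{2 \left(-1\right)^{2}}{7}\right) \left(-5\right) = - 21 \left(\frac{1}{7} - \frac{2}{7}\right) \left(-5\right) = \left(-21\right) \left(- \frac{1}{7}\right) \left(-5\right) = 3 \left(-5\right) = -15$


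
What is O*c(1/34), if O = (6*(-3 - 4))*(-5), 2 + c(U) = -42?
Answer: -9240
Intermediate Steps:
c(U) = -44 (c(U) = -2 - 42 = -44)
O = 210 (O = (6*(-7))*(-5) = -42*(-5) = 210)
O*c(1/34) = 210*(-44) = -9240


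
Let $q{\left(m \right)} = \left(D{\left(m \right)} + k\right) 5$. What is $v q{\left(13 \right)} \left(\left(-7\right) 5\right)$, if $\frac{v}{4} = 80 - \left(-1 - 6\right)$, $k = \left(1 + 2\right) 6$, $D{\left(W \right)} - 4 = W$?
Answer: $-2131500$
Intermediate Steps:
$D{\left(W \right)} = 4 + W$
$k = 18$ ($k = 3 \cdot 6 = 18$)
$q{\left(m \right)} = 110 + 5 m$ ($q{\left(m \right)} = \left(\left(4 + m\right) + 18\right) 5 = \left(22 + m\right) 5 = 110 + 5 m$)
$v = 348$ ($v = 4 \left(80 - \left(-1 - 6\right)\right) = 4 \left(80 - -7\right) = 4 \left(80 + 7\right) = 4 \cdot 87 = 348$)
$v q{\left(13 \right)} \left(\left(-7\right) 5\right) = 348 \left(110 + 5 \cdot 13\right) \left(\left(-7\right) 5\right) = 348 \left(110 + 65\right) \left(-35\right) = 348 \cdot 175 \left(-35\right) = 60900 \left(-35\right) = -2131500$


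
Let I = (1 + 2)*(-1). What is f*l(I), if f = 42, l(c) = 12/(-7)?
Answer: -72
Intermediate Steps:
I = -3 (I = 3*(-1) = -3)
l(c) = -12/7 (l(c) = 12*(-⅐) = -12/7)
f*l(I) = 42*(-12/7) = -72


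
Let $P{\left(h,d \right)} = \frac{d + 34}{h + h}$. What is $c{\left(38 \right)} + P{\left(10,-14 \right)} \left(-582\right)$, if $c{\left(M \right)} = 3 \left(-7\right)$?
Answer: $-603$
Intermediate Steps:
$c{\left(M \right)} = -21$
$P{\left(h,d \right)} = \frac{34 + d}{2 h}$
$c{\left(38 \right)} + P{\left(10,-14 \right)} \left(-582\right) = -21 + \frac{34 - 14}{2 \cdot 10} \left(-582\right) = -21 + \frac{1}{2} \cdot \frac{1}{10} \cdot 20 \left(-582\right) = -21 + 1 \left(-582\right) = -21 - 582 = -603$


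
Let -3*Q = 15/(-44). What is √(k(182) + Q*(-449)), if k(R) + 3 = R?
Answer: √61941/22 ≈ 11.313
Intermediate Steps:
k(R) = -3 + R
Q = 5/44 (Q = -5/(-44) = -5*(-1)/44 = -⅓*(-15/44) = 5/44 ≈ 0.11364)
√(k(182) + Q*(-449)) = √((-3 + 182) + (5/44)*(-449)) = √(179 - 2245/44) = √(5631/44) = √61941/22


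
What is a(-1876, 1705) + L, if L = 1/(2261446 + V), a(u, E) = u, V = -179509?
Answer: -3905713811/2081937 ≈ -1876.0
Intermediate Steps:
L = 1/2081937 (L = 1/(2261446 - 179509) = 1/2081937 ≈ 4.8032e-7)
a(-1876, 1705) + L = -1876 + 1/2081937 = -3905713811/2081937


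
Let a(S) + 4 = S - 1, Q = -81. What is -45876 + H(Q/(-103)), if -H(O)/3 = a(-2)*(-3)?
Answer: -45939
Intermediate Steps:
a(S) = -5 + S (a(S) = -4 + (S - 1) = -4 + (-1 + S) = -5 + S)
H(O) = -63 (H(O) = -3*(-5 - 2)*(-3) = -(-21)*(-3) = -3*21 = -63)
-45876 + H(Q/(-103)) = -45876 - 63 = -45939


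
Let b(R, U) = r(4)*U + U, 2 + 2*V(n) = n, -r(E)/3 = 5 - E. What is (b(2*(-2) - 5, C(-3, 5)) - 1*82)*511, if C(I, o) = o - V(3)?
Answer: -46501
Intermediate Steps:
r(E) = -15 + 3*E (r(E) = -3*(5 - E) = -15 + 3*E)
V(n) = -1 + n/2
C(I, o) = -½ + o (C(I, o) = o - (-1 + (½)*3) = o - (-1 + 3/2) = o - 1*½ = o - ½ = -½ + o)
b(R, U) = -2*U (b(R, U) = (-15 + 3*4)*U + U = (-15 + 12)*U + U = -3*U + U = -2*U)
(b(2*(-2) - 5, C(-3, 5)) - 1*82)*511 = (-2*(-½ + 5) - 1*82)*511 = (-2*9/2 - 82)*511 = (-9 - 82)*511 = -91*511 = -46501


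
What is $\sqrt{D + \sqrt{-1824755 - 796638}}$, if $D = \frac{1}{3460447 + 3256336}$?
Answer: $\frac{\sqrt{6716783 + 45115173869089 i \sqrt{2621393}}}{6716783} \approx 28.452 + 28.452 i$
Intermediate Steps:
$D = \frac{1}{6716783} \approx 1.4888 \cdot 10^{-7}$
$\sqrt{D + \sqrt{-1824755 - 796638}} = \sqrt{\frac{1}{6716783} + \sqrt{-1824755 - 796638}} = \sqrt{\frac{1}{6716783} + \sqrt{-2621393}} = \sqrt{\frac{1}{6716783} + i \sqrt{2621393}}$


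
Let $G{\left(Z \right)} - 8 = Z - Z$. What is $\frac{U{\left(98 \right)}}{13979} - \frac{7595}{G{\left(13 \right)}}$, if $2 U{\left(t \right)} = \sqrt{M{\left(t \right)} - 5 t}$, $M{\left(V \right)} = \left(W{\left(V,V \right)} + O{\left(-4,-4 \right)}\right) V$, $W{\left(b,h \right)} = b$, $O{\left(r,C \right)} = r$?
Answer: $- \frac{7595}{8} + \frac{\sqrt{178}}{3994} \approx -949.37$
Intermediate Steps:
$G{\left(Z \right)} = 8$ ($G{\left(Z \right)} = 8 + \left(Z - Z\right) = 8 + 0 = 8$)
$M{\left(V \right)} = V \left(-4 + V\right)$ ($M{\left(V \right)} = \left(V - 4\right) V = \left(-4 + V\right) V = V \left(-4 + V\right)$)
$U{\left(t \right)} = \frac{\sqrt{- 5 t + t \left(-4 + t\right)}}{2}$ ($U{\left(t \right)} = \frac{\sqrt{t \left(-4 + t\right) - 5 t}}{2} = \frac{\sqrt{- 5 t + t \left(-4 + t\right)}}{2}$)
$\frac{U{\left(98 \right)}}{13979} - \frac{7595}{G{\left(13 \right)}} = \frac{\frac{1}{2} \sqrt{98 \left(-9 + 98\right)}}{13979} - \frac{7595}{8} = \frac{\sqrt{98 \cdot 89}}{2} \cdot \frac{1}{13979} - \frac{7595}{8} = \frac{\sqrt{8722}}{2} \cdot \frac{1}{13979} - \frac{7595}{8} = \frac{7 \sqrt{178}}{2} \cdot \frac{1}{13979} - \frac{7595}{8} = \frac{\sqrt{178}}{3994} - \frac{7595}{8} = - \frac{7595}{8} + \frac{\sqrt{178}}{3994}$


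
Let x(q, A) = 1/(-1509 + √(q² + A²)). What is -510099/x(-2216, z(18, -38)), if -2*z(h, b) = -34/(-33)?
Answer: 769739391 - 170033*√5347704673/11 ≈ -3.6064e+8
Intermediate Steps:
z(h, b) = -17/33 (z(h, b) = -(-17)/(-33) = -(-17)*(-1)/33 = -½*34/33 = -17/33)
x(q, A) = 1/(-1509 + √(A² + q²))
-510099/x(-2216, z(18, -38)) = -(-769739391 + 510099*√((-17/33)² + (-2216)²)) = -(-769739391 + 510099*√(289/1089 + 4910656)) = -(-769739391 + 170033*√5347704673/11) = -510099*(-1509 + √5347704673/33) = 769739391 - 170033*√5347704673/11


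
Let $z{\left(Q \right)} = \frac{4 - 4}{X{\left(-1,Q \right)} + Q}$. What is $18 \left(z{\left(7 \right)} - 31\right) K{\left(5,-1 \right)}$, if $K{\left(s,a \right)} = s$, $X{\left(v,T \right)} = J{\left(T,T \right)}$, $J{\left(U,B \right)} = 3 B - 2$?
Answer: $-2790$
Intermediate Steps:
$J{\left(U,B \right)} = -2 + 3 B$
$X{\left(v,T \right)} = -2 + 3 T$
$z{\left(Q \right)} = 0$ ($z{\left(Q \right)} = \frac{4 - 4}{\left(-2 + 3 Q\right) + Q} = \frac{0}{-2 + 4 Q} = 0$)
$18 \left(z{\left(7 \right)} - 31\right) K{\left(5,-1 \right)} = 18 \left(0 - 31\right) 5 = 18 \left(-31\right) 5 = \left(-558\right) 5 = -2790$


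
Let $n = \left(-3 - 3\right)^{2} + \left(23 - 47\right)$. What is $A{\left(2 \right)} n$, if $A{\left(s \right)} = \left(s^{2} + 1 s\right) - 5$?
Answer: $12$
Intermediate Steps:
$A{\left(s \right)} = -5 + s + s^{2}$ ($A{\left(s \right)} = \left(s^{2} + s\right) - 5 = \left(s + s^{2}\right) - 5 = -5 + s + s^{2}$)
$n = 12$ ($n = \left(-6\right)^{2} + \left(23 - 47\right) = 36 - 24 = 12$)
$A{\left(2 \right)} n = \left(-5 + 2 + 2^{2}\right) 12 = \left(-5 + 2 + 4\right) 12 = 1 \cdot 12 = 12$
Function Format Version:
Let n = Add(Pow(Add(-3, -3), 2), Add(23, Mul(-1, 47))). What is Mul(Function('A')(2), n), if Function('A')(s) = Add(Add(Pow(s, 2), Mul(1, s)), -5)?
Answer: 12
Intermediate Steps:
Function('A')(s) = Add(-5, s, Pow(s, 2)) (Function('A')(s) = Add(Add(Pow(s, 2), s), -5) = Add(Add(s, Pow(s, 2)), -5) = Add(-5, s, Pow(s, 2)))
n = 12 (n = Add(Pow(-6, 2), Add(23, -47)) = Add(36, -24) = 12)
Mul(Function('A')(2), n) = Mul(Add(-5, 2, Pow(2, 2)), 12) = Mul(Add(-5, 2, 4), 12) = Mul(1, 12) = 12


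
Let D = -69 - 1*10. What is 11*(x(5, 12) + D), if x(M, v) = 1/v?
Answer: -10417/12 ≈ -868.08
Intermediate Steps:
D = -79 (D = -69 - 10 = -79)
11*(x(5, 12) + D) = 11*(1/12 - 79) = 11*(-947/12) = -10417/12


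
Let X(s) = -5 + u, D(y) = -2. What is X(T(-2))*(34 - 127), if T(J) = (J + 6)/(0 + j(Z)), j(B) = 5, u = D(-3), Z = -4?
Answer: 651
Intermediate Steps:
u = -2
T(J) = 6/5 + J/5 (T(J) = (J + 6)/(0 + 5) = (6 + J)/5 = (6 + J)*(1/5) = 6/5 + J/5)
X(s) = -7 (X(s) = -5 - 2 = -7)
X(T(-2))*(34 - 127) = -7*(34 - 127) = -7*(-93) = 651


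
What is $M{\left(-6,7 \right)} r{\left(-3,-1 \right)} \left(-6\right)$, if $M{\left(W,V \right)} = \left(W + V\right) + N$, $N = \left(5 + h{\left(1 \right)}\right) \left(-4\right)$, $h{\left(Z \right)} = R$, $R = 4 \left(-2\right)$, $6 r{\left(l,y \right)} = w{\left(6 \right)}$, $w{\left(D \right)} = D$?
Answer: $-78$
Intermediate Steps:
$r{\left(l,y \right)} = 1$ ($r{\left(l,y \right)} = \frac{1}{6} \cdot 6 = 1$)
$R = -8$
$h{\left(Z \right)} = -8$
$N = 12$ ($N = \left(5 - 8\right) \left(-4\right) = \left(-3\right) \left(-4\right) = 12$)
$M{\left(W,V \right)} = 12 + V + W$ ($M{\left(W,V \right)} = \left(W + V\right) + 12 = \left(V + W\right) + 12 = 12 + V + W$)
$M{\left(-6,7 \right)} r{\left(-3,-1 \right)} \left(-6\right) = \left(12 + 7 - 6\right) 1 \left(-6\right) = 13 \cdot 1 \left(-6\right) = 13 \left(-6\right) = -78$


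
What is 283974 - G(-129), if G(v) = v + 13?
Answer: 284090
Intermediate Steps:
G(v) = 13 + v
283974 - G(-129) = 283974 - (13 - 129) = 283974 - 1*(-116) = 283974 + 116 = 284090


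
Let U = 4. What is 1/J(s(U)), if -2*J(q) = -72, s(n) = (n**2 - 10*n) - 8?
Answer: 1/36 ≈ 0.027778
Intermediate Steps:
s(n) = -8 + n**2 - 10*n
J(q) = 36 (J(q) = -1/2*(-72) = 36)
1/J(s(U)) = 1/36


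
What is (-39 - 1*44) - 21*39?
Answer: -902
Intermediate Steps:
(-39 - 1*44) - 21*39 = (-39 - 44) - 819 = -83 - 819 = -902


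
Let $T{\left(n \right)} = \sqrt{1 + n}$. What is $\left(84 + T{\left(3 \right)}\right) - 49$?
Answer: $37$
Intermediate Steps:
$\left(84 + T{\left(3 \right)}\right) - 49 = \left(84 + \sqrt{1 + 3}\right) - 49 = \left(84 + \sqrt{4}\right) - 49 = \left(84 + 2\right) - 49 = 86 - 49 = 37$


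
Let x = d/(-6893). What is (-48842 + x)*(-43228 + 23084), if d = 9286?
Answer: 6782025355648/6893 ≈ 9.8390e+8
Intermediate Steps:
x = -9286/6893 (x = 9286/(-6893) = 9286*(-1/6893) = -9286/6893 ≈ -1.3472)
(-48842 + x)*(-43228 + 23084) = (-48842 - 9286/6893)*(-43228 + 23084) = -336677192/6893*(-20144) = 6782025355648/6893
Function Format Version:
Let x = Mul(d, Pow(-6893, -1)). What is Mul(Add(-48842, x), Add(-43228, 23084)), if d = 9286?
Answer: Rational(6782025355648, 6893) ≈ 9.8390e+8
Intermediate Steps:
x = Rational(-9286, 6893) (x = Mul(9286, Pow(-6893, -1)) = Mul(9286, Rational(-1, 6893)) = Rational(-9286, 6893) ≈ -1.3472)
Mul(Add(-48842, x), Add(-43228, 23084)) = Mul(Add(-48842, Rational(-9286, 6893)), Add(-43228, 23084)) = Mul(Rational(-336677192, 6893), -20144) = Rational(6782025355648, 6893)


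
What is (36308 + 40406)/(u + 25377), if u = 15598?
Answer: 6974/3725 ≈ 1.8722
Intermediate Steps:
(36308 + 40406)/(u + 25377) = (36308 + 40406)/(15598 + 25377) = 76714/40975 = 76714*(1/40975) = 6974/3725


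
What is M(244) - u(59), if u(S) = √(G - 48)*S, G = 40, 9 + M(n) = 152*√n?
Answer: -9 + 304*√61 - 118*I*√2 ≈ 2365.3 - 166.88*I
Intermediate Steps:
M(n) = -9 + 152*√n
u(S) = 2*I*S*√2 (u(S) = √(40 - 48)*S = √(-8)*S = (2*I*√2)*S = 2*I*S*√2)
M(244) - u(59) = (-9 + 152*√244) - 2*I*59*√2 = (-9 + 152*(2*√61)) - 118*I*√2 = (-9 + 304*√61) - 118*I*√2 = -9 + 304*√61 - 118*I*√2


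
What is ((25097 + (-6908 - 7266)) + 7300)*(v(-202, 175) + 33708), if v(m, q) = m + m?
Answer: 606898792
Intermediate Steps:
v(m, q) = 2*m
((25097 + (-6908 - 7266)) + 7300)*(v(-202, 175) + 33708) = ((25097 + (-6908 - 7266)) + 7300)*(2*(-202) + 33708) = ((25097 - 14174) + 7300)*(-404 + 33708) = (10923 + 7300)*33304 = 18223*33304 = 606898792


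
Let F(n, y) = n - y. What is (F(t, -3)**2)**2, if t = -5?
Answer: 16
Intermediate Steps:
(F(t, -3)**2)**2 = ((-5 - 1*(-3))**2)**2 = ((-5 + 3)**2)**2 = ((-2)**2)**2 = 4**2 = 16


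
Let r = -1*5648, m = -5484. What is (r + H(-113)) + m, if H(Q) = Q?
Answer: -11245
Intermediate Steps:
r = -5648
(r + H(-113)) + m = (-5648 - 113) - 5484 = -5761 - 5484 = -11245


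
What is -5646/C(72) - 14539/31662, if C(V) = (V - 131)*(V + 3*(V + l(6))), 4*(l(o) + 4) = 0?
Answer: -2416226/21482667 ≈ -0.11247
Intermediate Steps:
l(o) = -4 (l(o) = -4 + (¼)*0 = -4 + 0 = -4)
C(V) = (-131 + V)*(-12 + 4*V) (C(V) = (V - 131)*(V + 3*(V - 4)) = (-131 + V)*(V + 3*(-4 + V)) = (-131 + V)*(V + (-12 + 3*V)) = (-131 + V)*(-12 + 4*V))
-5646/C(72) - 14539/31662 = -5646/(1572 - 536*72 + 4*72²) - 14539/31662 = -5646/(1572 - 38592 + 4*5184) - 14539*1/31662 = -5646/(1572 - 38592 + 20736) - 14539/31662 = -5646/(-16284) - 14539/31662 = -5646*(-1/16284) - 14539/31662 = 941/2714 - 14539/31662 = -2416226/21482667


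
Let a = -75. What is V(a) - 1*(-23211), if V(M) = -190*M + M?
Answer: 37386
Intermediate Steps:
V(M) = -189*M
V(a) - 1*(-23211) = -189*(-75) - 1*(-23211) = 14175 + 23211 = 37386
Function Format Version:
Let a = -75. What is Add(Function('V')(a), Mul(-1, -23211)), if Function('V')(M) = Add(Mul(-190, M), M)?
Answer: 37386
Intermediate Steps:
Function('V')(M) = Mul(-189, M)
Add(Function('V')(a), Mul(-1, -23211)) = Add(Mul(-189, -75), Mul(-1, -23211)) = Add(14175, 23211) = 37386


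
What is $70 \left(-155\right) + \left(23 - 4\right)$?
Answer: $-10831$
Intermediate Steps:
$70 \left(-155\right) + \left(23 - 4\right) = -10850 + \left(23 - 4\right) = -10850 + 19 = -10831$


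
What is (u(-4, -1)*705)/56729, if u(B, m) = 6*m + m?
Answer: -105/1207 ≈ -0.086993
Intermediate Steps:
u(B, m) = 7*m
(u(-4, -1)*705)/56729 = ((7*(-1))*705)/56729 = -7*705*(1/56729) = -4935*1/56729 = -105/1207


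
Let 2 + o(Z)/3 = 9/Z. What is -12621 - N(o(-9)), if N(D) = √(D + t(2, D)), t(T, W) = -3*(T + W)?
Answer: -12621 - 2*√3 ≈ -12624.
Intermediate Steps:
t(T, W) = -3*T - 3*W
o(Z) = -6 + 27/Z (o(Z) = -6 + 3*(9/Z) = -6 + 27/Z)
N(D) = √(-6 - 2*D) (N(D) = √(D + (-3*2 - 3*D)) = √(D + (-6 - 3*D)) = √(-6 - 2*D))
-12621 - N(o(-9)) = -12621 - √(-6 - 2*(-6 + 27/(-9))) = -12621 - √(-6 - 2*(-6 + 27*(-⅑))) = -12621 - √(-6 - 2*(-6 - 3)) = -12621 - √(-6 - 2*(-9)) = -12621 - √(-6 + 18) = -12621 - √12 = -12621 - 2*√3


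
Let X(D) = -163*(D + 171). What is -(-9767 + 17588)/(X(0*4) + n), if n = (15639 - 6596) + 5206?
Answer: 7821/13624 ≈ 0.57406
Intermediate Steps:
X(D) = -27873 - 163*D (X(D) = -163*(171 + D) = -27873 - 163*D)
n = 14249 (n = 9043 + 5206 = 14249)
-(-9767 + 17588)/(X(0*4) + n) = -(-9767 + 17588)/((-27873 - 0*4) + 14249) = -7821/((-27873 - 163*0) + 14249) = -7821/((-27873 + 0) + 14249) = -7821/(-27873 + 14249) = -7821/(-13624) = -7821*(-1)/13624 = -1*(-7821/13624) = 7821/13624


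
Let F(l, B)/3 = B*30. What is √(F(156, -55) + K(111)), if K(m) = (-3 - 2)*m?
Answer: I*√5505 ≈ 74.196*I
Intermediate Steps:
K(m) = -5*m
F(l, B) = 90*B (F(l, B) = 3*(B*30) = 3*(30*B) = 90*B)
√(F(156, -55) + K(111)) = √(90*(-55) - 5*111) = √(-4950 - 555) = √(-5505) = I*√5505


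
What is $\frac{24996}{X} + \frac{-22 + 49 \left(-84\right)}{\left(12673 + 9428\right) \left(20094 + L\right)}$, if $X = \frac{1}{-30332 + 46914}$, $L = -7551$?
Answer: $\frac{114900197092195358}{277212843} \approx 4.1448 \cdot 10^{8}$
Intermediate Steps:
$X = \frac{1}{16582} \approx 6.0306 \cdot 10^{-5}$
$\frac{24996}{X} + \frac{-22 + 49 \left(-84\right)}{\left(12673 + 9428\right) \left(20094 + L\right)} = 24996 \frac{1}{\frac{1}{16582}} + \frac{-22 + 49 \left(-84\right)}{\left(12673 + 9428\right) \left(20094 - 7551\right)} = 24996 \cdot 16582 + \frac{-22 - 4116}{22101 \cdot 12543} = 414483672 - \frac{4138}{277212843} = \frac{114900197092195358}{277212843}$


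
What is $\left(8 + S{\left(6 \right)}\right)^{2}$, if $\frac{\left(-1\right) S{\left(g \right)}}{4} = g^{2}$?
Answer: $18496$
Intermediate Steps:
$S{\left(g \right)} = - 4 g^{2}$
$\left(8 + S{\left(6 \right)}\right)^{2} = \left(8 - 4 \cdot 6^{2}\right)^{2} = \left(8 - 144\right)^{2} = \left(-136\right)^{2} = 18496$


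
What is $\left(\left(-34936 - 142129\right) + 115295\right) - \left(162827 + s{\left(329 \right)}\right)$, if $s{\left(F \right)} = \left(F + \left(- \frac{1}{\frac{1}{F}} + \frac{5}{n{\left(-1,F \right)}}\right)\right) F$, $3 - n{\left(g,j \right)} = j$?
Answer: $- \frac{73216977}{326} \approx -2.2459 \cdot 10^{5}$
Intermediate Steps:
$n{\left(g,j \right)} = 3 - j$
$s{\left(F \right)} = \frac{5 F}{3 - F}$ ($s{\left(F \right)} = \left(F + \left(- \frac{1}{\frac{1}{F}} + \frac{5}{3 - F}\right)\right) F = \left(F - \left(F - \frac{5}{3 - F}\right)\right) F = \frac{5}{3 - F} F = \frac{5 F}{3 - F}$)
$\left(\left(-34936 - 142129\right) + 115295\right) - \left(162827 + s{\left(329 \right)}\right) = \left(\left(-34936 - 142129\right) + 115295\right) - \left(162827 - \frac{1645}{-3 + 329}\right) = \left(-177065 + 115295\right) - \left(162827 - \frac{1645}{326}\right) = -61770 - \left(162827 - 1645 \cdot \frac{1}{326}\right) = -61770 - \frac{53079957}{326} = - \frac{73216977}{326}$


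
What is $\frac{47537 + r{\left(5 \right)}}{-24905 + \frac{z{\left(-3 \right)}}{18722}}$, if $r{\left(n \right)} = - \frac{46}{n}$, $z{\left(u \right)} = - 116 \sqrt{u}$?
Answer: $- \frac{103723878645686739}{54352256945857117} + \frac{129023243382 i \sqrt{3}}{271761284729285585} \approx -1.9084 + 8.2232 \cdot 10^{-7} i$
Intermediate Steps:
$\frac{47537 + r{\left(5 \right)}}{-24905 + \frac{z{\left(-3 \right)}}{18722}} = \frac{47537 - \frac{46}{5}}{-24905 + \frac{\left(-116\right) \sqrt{-3}}{18722}} = \frac{47537 - \frac{46}{5}}{-24905 + - 116 i \sqrt{3} \cdot \frac{1}{18722}} = \frac{237639}{5 \left(-24905 - \frac{58 i \sqrt{3}}{9361}\right)}$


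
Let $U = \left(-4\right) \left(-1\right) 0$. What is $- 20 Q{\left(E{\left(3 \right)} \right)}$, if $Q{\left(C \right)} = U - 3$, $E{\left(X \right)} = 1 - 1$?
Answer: $60$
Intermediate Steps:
$E{\left(X \right)} = 0$
$U = 0$ ($U = 4 \cdot 0 = 0$)
$Q{\left(C \right)} = -3$ ($Q{\left(C \right)} = 0 - 3 = -3$)
$- 20 Q{\left(E{\left(3 \right)} \right)} = \left(-20\right) \left(-3\right) = 60$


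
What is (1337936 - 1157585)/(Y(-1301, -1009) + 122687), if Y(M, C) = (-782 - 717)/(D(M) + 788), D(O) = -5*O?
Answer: 1315299843/894754792 ≈ 1.4700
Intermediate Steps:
Y(M, C) = -1499/(788 - 5*M) (Y(M, C) = (-782 - 717)/(-5*M + 788) = -1499/(788 - 5*M))
(1337936 - 1157585)/(Y(-1301, -1009) + 122687) = (1337936 - 1157585)/(1499/(-788 + 5*(-1301)) + 122687) = 180351/(1499/(-788 - 6505) + 122687) = 180351/(1499/(-7293) + 122687) = 180351/(1499*(-1/7293) + 122687) = 180351/(-1499/7293 + 122687) = 180351/(894754792/7293) = 180351*(7293/894754792) = 1315299843/894754792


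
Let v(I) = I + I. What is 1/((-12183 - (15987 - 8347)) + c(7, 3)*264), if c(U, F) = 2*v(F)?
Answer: -1/16655 ≈ -6.0042e-5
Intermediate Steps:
v(I) = 2*I
c(U, F) = 4*F (c(U, F) = 2*(2*F) = 4*F)
1/((-12183 - (15987 - 8347)) + c(7, 3)*264) = 1/((-12183 - (15987 - 8347)) + (4*3)*264) = 1/((-12183 - 1*7640) + 12*264) = 1/((-12183 - 7640) + 3168) = 1/(-19823 + 3168) = 1/(-16655) = -1/16655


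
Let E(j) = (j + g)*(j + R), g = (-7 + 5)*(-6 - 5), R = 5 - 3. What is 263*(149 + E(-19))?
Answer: 25774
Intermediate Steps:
R = 2
g = 22 (g = -2*(-11) = 22)
E(j) = (2 + j)*(22 + j) (E(j) = (j + 22)*(j + 2) = (22 + j)*(2 + j) = (2 + j)*(22 + j))
263*(149 + E(-19)) = 263*(149 + (44 + (-19)**2 + 24*(-19))) = 263*(149 + (44 + 361 - 456)) = 263*(149 - 51) = 263*98 = 25774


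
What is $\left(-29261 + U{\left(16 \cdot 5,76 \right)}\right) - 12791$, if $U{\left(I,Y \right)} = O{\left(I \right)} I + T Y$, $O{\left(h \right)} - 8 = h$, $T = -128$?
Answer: $-44740$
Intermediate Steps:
$O{\left(h \right)} = 8 + h$
$U{\left(I,Y \right)} = - 128 Y + I \left(8 + I\right)$ ($U{\left(I,Y \right)} = \left(8 + I\right) I - 128 Y = I \left(8 + I\right) - 128 Y = - 128 Y + I \left(8 + I\right)$)
$\left(-29261 + U{\left(16 \cdot 5,76 \right)}\right) - 12791 = \left(-29261 - \left(9728 - 16 \cdot 5 \left(8 + 16 \cdot 5\right)\right)\right) - 12791 = \left(-29261 - \left(9728 - 80 \left(8 + 80\right)\right)\right) - 12791 = \left(-29261 + \left(-9728 + 80 \cdot 88\right)\right) - 12791 = \left(-29261 + \left(-9728 + 7040\right)\right) - 12791 = \left(-29261 - 2688\right) - 12791 = -31949 - 12791 = -44740$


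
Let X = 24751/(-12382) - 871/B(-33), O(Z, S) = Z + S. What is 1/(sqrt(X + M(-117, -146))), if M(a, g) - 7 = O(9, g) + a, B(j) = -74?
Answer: -I*sqrt(1383087762506)/18113754 ≈ -0.064926*I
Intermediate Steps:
O(Z, S) = S + Z
M(a, g) = 16 + a + g (M(a, g) = 7 + ((g + 9) + a) = 7 + ((9 + g) + a) = 7 + (9 + a + g) = 16 + a + g)
X = 2238287/229067 (X = 24751/(-12382) - 871/(-74) = 24751*(-1/12382) - 871*(-1/74) = -24751/12382 + 871/74 = 2238287/229067 ≈ 9.7713)
1/(sqrt(X + M(-117, -146))) = 1/(sqrt(2238287/229067 + (16 - 117 - 146))) = 1/(sqrt(2238287/229067 - 247)) = 1/(sqrt(-54341262/229067)) = 1/(3*I*sqrt(1383087762506)/229067) = -I*sqrt(1383087762506)/18113754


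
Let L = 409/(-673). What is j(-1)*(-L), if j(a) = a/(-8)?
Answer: 409/5384 ≈ 0.075966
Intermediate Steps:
L = -409/673 (L = 409*(-1/673) = -409/673 ≈ -0.60773)
j(a) = -a/8 (j(a) = a*(-⅛) = -a/8)
j(-1)*(-L) = (-⅛*(-1))*(-1*(-409/673)) = (⅛)*(409/673) = 409/5384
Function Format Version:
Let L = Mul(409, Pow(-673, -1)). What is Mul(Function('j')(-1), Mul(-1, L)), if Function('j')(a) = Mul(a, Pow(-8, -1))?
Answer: Rational(409, 5384) ≈ 0.075966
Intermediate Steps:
L = Rational(-409, 673) (L = Mul(409, Rational(-1, 673)) = Rational(-409, 673) ≈ -0.60773)
Function('j')(a) = Mul(Rational(-1, 8), a) (Function('j')(a) = Mul(a, Rational(-1, 8)) = Mul(Rational(-1, 8), a))
Mul(Function('j')(-1), Mul(-1, L)) = Mul(Mul(Rational(-1, 8), -1), Mul(-1, Rational(-409, 673))) = Mul(Rational(1, 8), Rational(409, 673)) = Rational(409, 5384)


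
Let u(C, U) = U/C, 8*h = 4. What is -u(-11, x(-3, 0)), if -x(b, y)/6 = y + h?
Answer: -3/11 ≈ -0.27273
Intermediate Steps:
h = ½ (h = (⅛)*4 = ½ ≈ 0.50000)
x(b, y) = -3 - 6*y (x(b, y) = -6*(y + ½) = -6*(½ + y) = -3 - 6*y)
-u(-11, x(-3, 0)) = -(-3 - 6*0)/(-11) = -(-3 + 0)*(-1)/11 = -(-3)*(-1)/11 = -1*3/11 = -3/11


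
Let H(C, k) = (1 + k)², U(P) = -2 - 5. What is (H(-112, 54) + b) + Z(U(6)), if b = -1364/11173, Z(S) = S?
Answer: 33718750/11173 ≈ 3017.9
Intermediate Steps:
U(P) = -7
b = -1364/11173 (b = -1364*1/11173 = -1364/11173 ≈ -0.12208)
(H(-112, 54) + b) + Z(U(6)) = ((1 + 54)² - 1364/11173) - 7 = (55² - 1364/11173) - 7 = (3025 - 1364/11173) - 7 = 33796961/11173 - 7 = 33718750/11173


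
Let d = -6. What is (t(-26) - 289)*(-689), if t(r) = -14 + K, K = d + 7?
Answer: 208078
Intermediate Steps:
K = 1 (K = -6 + 7 = 1)
t(r) = -13 (t(r) = -14 + 1 = -13)
(t(-26) - 289)*(-689) = (-13 - 289)*(-689) = -302*(-689) = 208078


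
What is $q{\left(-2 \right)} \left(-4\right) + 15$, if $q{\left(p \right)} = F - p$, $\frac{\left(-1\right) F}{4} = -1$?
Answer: $-9$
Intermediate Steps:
$F = 4$ ($F = \left(-4\right) \left(-1\right) = 4$)
$q{\left(p \right)} = 4 - p$
$q{\left(-2 \right)} \left(-4\right) + 15 = \left(4 - -2\right) \left(-4\right) + 15 = \left(4 + 2\right) \left(-4\right) + 15 = 6 \left(-4\right) + 15 = -24 + 15 = -9$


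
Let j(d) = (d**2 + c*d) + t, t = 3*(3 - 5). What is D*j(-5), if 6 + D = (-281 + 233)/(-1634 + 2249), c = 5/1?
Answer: 7476/205 ≈ 36.468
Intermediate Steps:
t = -6 (t = 3*(-2) = -6)
c = 5 (c = 5*1 = 5)
j(d) = -6 + d**2 + 5*d (j(d) = (d**2 + 5*d) - 6 = -6 + d**2 + 5*d)
D = -1246/205 (D = -6 + (-281 + 233)/(-1634 + 2249) = -6 - 48/615 = -6 - 48*1/615 = -6 - 16/205 = -1246/205 ≈ -6.0780)
D*j(-5) = -1246*(-6 + (-5)**2 + 5*(-5))/205 = -1246*(-6 + 25 - 25)/205 = -1246/205*(-6) = 7476/205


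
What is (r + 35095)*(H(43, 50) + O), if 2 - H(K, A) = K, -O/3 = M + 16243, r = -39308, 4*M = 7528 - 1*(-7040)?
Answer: 251499248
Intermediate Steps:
M = 3642 (M = (7528 - 1*(-7040))/4 = (7528 + 7040)/4 = (¼)*14568 = 3642)
O = -59655 (O = -3*(3642 + 16243) = -3*19885 = -59655)
H(K, A) = 2 - K
(r + 35095)*(H(43, 50) + O) = (-39308 + 35095)*((2 - 1*43) - 59655) = -4213*((2 - 43) - 59655) = -4213*(-41 - 59655) = -4213*(-59696) = 251499248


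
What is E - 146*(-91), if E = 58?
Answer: 13344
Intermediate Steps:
E - 146*(-91) = 58 - 146*(-91) = 58 + 13286 = 13344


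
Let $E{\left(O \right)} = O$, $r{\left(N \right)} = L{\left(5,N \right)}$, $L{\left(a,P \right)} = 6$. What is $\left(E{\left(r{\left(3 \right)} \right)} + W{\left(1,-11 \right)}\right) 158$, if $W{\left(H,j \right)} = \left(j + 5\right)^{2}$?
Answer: $6636$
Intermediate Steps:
$r{\left(N \right)} = 6$
$W{\left(H,j \right)} = \left(5 + j\right)^{2}$
$\left(E{\left(r{\left(3 \right)} \right)} + W{\left(1,-11 \right)}\right) 158 = \left(6 + \left(5 - 11\right)^{2}\right) 158 = \left(6 + \left(-6\right)^{2}\right) 158 = \left(6 + 36\right) 158 = 42 \cdot 158 = 6636$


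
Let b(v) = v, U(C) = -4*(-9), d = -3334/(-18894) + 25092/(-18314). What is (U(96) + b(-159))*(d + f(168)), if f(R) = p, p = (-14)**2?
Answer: -690930103381/28835393 ≈ -23961.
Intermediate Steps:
d = -103257343/86506179 (d = -3334*(-1/18894) + 25092*(-1/18314) = 1667/9447 - 12546/9157 = -103257343/86506179 ≈ -1.1936)
U(C) = 36
p = 196
f(R) = 196
(U(96) + b(-159))*(d + f(168)) = (36 - 159)*(-103257343/86506179 + 196) = -123*16851953741/86506179 = -690930103381/28835393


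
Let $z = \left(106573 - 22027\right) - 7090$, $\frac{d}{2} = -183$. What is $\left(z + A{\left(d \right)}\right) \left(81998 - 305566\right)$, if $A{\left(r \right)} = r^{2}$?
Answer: $-47264958016$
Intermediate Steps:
$d = -366$ ($d = 2 \left(-183\right) = -366$)
$z = 77456$ ($z = 84546 - 7090 = 77456$)
$\left(z + A{\left(d \right)}\right) \left(81998 - 305566\right) = \left(77456 + \left(-366\right)^{2}\right) \left(81998 - 305566\right) = \left(77456 + 133956\right) \left(-223568\right) = 211412 \left(-223568\right) = -47264958016$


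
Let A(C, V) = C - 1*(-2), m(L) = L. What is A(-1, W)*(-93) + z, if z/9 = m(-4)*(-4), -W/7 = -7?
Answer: 51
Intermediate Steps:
W = 49 (W = -7*(-7) = 49)
z = 144 (z = 9*(-4*(-4)) = 9*16 = 144)
A(C, V) = 2 + C (A(C, V) = C + 2 = 2 + C)
A(-1, W)*(-93) + z = (2 - 1)*(-93) + 144 = 1*(-93) + 144 = -93 + 144 = 51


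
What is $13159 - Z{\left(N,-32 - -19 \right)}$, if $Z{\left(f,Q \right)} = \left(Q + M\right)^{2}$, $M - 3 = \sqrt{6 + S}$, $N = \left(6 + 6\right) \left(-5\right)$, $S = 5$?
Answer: $13048 + 20 \sqrt{11} \approx 13114.0$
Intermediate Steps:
$N = -60$ ($N = 12 \left(-5\right) = -60$)
$M = 3 + \sqrt{11}$ ($M = 3 + \sqrt{6 + 5} = 3 + \sqrt{11} \approx 6.3166$)
$Z{\left(f,Q \right)} = \left(3 + Q + \sqrt{11}\right)^{2}$ ($Z{\left(f,Q \right)} = \left(Q + \left(3 + \sqrt{11}\right)\right)^{2} = \left(3 + Q + \sqrt{11}\right)^{2}$)
$13159 - Z{\left(N,-32 - -19 \right)} = 13159 - \left(3 - 13 + \sqrt{11}\right)^{2} = 13159 - \left(-10 + \sqrt{11}\right)^{2}$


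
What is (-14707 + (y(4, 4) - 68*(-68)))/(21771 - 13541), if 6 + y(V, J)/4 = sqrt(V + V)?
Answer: -10107/8230 + 4*sqrt(2)/4115 ≈ -1.2267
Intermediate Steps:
y(V, J) = -24 + 4*sqrt(2)*sqrt(V) (y(V, J) = -24 + 4*sqrt(V + V) = -24 + 4*sqrt(2*V) = -24 + 4*(sqrt(2)*sqrt(V)) = -24 + 4*sqrt(2)*sqrt(V))
(-14707 + (y(4, 4) - 68*(-68)))/(21771 - 13541) = (-14707 + ((-24 + 4*sqrt(2)*sqrt(4)) - 68*(-68)))/(21771 - 13541) = (-14707 + ((-24 + 4*sqrt(2)*2) + 4624))/8230 = (-14707 + ((-24 + 8*sqrt(2)) + 4624))*(1/8230) = (-14707 + (4600 + 8*sqrt(2)))*(1/8230) = (-10107 + 8*sqrt(2))*(1/8230) = -10107/8230 + 4*sqrt(2)/4115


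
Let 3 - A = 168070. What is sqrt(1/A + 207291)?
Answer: 4*sqrt(365953040584577)/168067 ≈ 455.29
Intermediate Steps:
A = -168067 (A = 3 - 1*168070 = 3 - 168070 = -168067)
sqrt(1/A + 207291) = sqrt(1/(-168067) + 207291) = sqrt(-1/168067 + 207291) = sqrt(34838776496/168067) = 4*sqrt(365953040584577)/168067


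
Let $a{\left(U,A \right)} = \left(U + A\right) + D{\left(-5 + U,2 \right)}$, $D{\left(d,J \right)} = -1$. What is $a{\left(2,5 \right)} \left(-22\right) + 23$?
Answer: $-109$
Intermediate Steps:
$a{\left(U,A \right)} = -1 + A + U$ ($a{\left(U,A \right)} = \left(U + A\right) - 1 = \left(A + U\right) - 1 = -1 + A + U$)
$a{\left(2,5 \right)} \left(-22\right) + 23 = \left(-1 + 5 + 2\right) \left(-22\right) + 23 = 6 \left(-22\right) + 23 = -132 + 23 = -109$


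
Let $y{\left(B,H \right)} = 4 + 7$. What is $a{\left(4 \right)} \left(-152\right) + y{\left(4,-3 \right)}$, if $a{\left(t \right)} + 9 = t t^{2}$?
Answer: $-8349$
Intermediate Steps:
$y{\left(B,H \right)} = 11$
$a{\left(t \right)} = -9 + t^{3}$ ($a{\left(t \right)} = -9 + t t^{2} = -9 + t^{3}$)
$a{\left(4 \right)} \left(-152\right) + y{\left(4,-3 \right)} = \left(-9 + 4^{3}\right) \left(-152\right) + 11 = \left(-9 + 64\right) \left(-152\right) + 11 = 55 \left(-152\right) + 11 = -8360 + 11 = -8349$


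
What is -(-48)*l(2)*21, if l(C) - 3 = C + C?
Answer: 7056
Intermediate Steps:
l(C) = 3 + 2*C (l(C) = 3 + (C + C) = 3 + 2*C)
-(-48)*l(2)*21 = -(-48)*(3 + 2*2)*21 = -(-48)*(3 + 4)*21 = -(-48)*7*21 = -16*(-21)*21 = 336*21 = 7056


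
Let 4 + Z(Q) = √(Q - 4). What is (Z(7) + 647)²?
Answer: (643 + √3)² ≈ 4.1568e+5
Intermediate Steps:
Z(Q) = -4 + √(-4 + Q) (Z(Q) = -4 + √(Q - 4) = -4 + √(-4 + Q))
(Z(7) + 647)² = ((-4 + √(-4 + 7)) + 647)² = ((-4 + √3) + 647)² = (643 + √3)²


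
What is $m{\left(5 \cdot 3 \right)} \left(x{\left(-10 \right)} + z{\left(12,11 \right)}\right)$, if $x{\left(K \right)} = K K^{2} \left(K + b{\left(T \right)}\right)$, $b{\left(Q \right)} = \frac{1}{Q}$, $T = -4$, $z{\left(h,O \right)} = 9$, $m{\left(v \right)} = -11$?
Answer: $-112849$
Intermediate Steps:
$x{\left(K \right)} = K^{3} \left(- \frac{1}{4} + K\right)$ ($x{\left(K \right)} = K K^{2} \left(K + \frac{1}{-4}\right) = K^{3} \left(K - \frac{1}{4}\right) = K^{3} \left(- \frac{1}{4} + K\right)$)
$m{\left(5 \cdot 3 \right)} \left(x{\left(-10 \right)} + z{\left(12,11 \right)}\right) = - 11 \left(\left(-10\right)^{3} \left(- \frac{1}{4} - 10\right) + 9\right) = - 11 \left(\left(-1000\right) \left(- \frac{41}{4}\right) + 9\right) = - 11 \left(10250 + 9\right) = \left(-11\right) 10259 = -112849$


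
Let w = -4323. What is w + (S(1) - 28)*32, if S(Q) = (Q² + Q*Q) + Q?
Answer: -5123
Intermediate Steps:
S(Q) = Q + 2*Q² (S(Q) = (Q² + Q²) + Q = 2*Q² + Q = Q + 2*Q²)
w + (S(1) - 28)*32 = -4323 + (1*(1 + 2*1) - 28)*32 = -4323 + (1*(1 + 2) - 28)*32 = -4323 + (1*3 - 28)*32 = -4323 + (3 - 28)*32 = -4323 - 25*32 = -4323 - 800 = -5123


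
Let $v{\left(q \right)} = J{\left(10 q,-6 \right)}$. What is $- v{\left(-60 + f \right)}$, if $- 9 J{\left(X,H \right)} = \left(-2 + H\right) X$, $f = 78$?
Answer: $-160$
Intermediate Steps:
$J{\left(X,H \right)} = - \frac{X \left(-2 + H\right)}{9}$ ($J{\left(X,H \right)} = - \frac{\left(-2 + H\right) X}{9} = - \frac{X \left(-2 + H\right)}{9}$)
$v{\left(q \right)} = \frac{80 q}{9}$ ($v{\left(q \right)} = \frac{10 q \left(2 - -6\right)}{9} = \frac{10 q \left(2 + 6\right)}{9} = \frac{1}{9} \cdot 10 q 8 = \frac{80 q}{9}$)
$- v{\left(-60 + f \right)} = - \frac{80 \left(-60 + 78\right)}{9} = - \frac{80 \cdot 18}{9} = \left(-1\right) 160 = -160$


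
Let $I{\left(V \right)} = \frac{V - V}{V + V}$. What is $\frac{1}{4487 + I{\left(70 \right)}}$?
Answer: $\frac{1}{4487} \approx 0.00022287$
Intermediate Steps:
$I{\left(V \right)} = 0$ ($I{\left(V \right)} = \frac{0}{2 V} = 0 \frac{1}{2 V} = 0$)
$\frac{1}{4487 + I{\left(70 \right)}} = \frac{1}{4487 + 0} = \frac{1}{4487}$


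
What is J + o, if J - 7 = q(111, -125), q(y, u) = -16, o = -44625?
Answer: -44634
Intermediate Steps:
J = -9 (J = 7 - 16 = -9)
J + o = -9 - 44625 = -44634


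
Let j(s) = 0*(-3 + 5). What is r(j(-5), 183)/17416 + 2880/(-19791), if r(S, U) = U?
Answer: -5170703/38297784 ≈ -0.13501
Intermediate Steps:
j(s) = 0 (j(s) = 0*2 = 0)
r(j(-5), 183)/17416 + 2880/(-19791) = 183/17416 + 2880/(-19791) = 183*(1/17416) + 2880*(-1/19791) = 183/17416 - 320/2199 = -5170703/38297784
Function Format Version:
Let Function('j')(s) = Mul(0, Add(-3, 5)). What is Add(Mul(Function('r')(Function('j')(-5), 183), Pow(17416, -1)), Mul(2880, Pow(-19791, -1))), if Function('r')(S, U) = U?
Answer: Rational(-5170703, 38297784) ≈ -0.13501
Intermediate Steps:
Function('j')(s) = 0 (Function('j')(s) = Mul(0, 2) = 0)
Add(Mul(Function('r')(Function('j')(-5), 183), Pow(17416, -1)), Mul(2880, Pow(-19791, -1))) = Add(Mul(183, Pow(17416, -1)), Mul(2880, Pow(-19791, -1))) = Add(Mul(183, Rational(1, 17416)), Mul(2880, Rational(-1, 19791))) = Add(Rational(183, 17416), Rational(-320, 2199)) = Rational(-5170703, 38297784)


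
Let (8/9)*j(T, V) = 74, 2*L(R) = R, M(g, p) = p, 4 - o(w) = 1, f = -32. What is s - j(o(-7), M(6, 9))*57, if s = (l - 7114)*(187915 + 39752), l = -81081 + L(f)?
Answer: -80330953929/4 ≈ -2.0083e+10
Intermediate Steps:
o(w) = 3 (o(w) = 4 - 1*1 = 4 - 1 = 3)
L(R) = R/2
j(T, V) = 333/4 (j(T, V) = (9/8)*74 = 333/4)
l = -81097 (l = -81081 + (½)*(-32) = -81081 - 16 = -81097)
s = -20082733737 (s = (-81097 - 7114)*(187915 + 39752) = -88211*227667 = -20082733737)
s - j(o(-7), M(6, 9))*57 = -20082733737 - 333*57/4 = -20082733737 - 1*18981/4 = -20082733737 - 18981/4 = -80330953929/4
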